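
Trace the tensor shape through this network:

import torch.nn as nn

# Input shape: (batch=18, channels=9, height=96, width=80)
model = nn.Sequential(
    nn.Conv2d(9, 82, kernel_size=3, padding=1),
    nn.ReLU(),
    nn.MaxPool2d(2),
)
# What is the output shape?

Input shape: (18, 9, 96, 80)
  -> after Conv2d: (18, 82, 96, 80)
  -> after ReLU: (18, 82, 96, 80)
Output shape: (18, 82, 48, 40)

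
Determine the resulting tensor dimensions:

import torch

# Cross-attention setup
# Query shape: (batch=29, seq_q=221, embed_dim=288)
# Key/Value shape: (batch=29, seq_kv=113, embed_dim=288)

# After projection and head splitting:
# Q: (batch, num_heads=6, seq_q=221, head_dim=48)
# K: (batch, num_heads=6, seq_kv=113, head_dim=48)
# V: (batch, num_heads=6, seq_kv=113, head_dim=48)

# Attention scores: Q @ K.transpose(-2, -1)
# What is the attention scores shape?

Input shape: (29, 221, 288)
Output shape: (29, 6, 221, 113)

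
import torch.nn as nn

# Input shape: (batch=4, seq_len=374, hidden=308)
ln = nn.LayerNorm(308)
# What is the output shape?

Input shape: (4, 374, 308)
Output shape: (4, 374, 308)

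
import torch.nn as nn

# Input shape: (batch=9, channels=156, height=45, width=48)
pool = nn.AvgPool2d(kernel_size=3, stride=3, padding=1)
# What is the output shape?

Input shape: (9, 156, 45, 48)
Output shape: (9, 156, 15, 16)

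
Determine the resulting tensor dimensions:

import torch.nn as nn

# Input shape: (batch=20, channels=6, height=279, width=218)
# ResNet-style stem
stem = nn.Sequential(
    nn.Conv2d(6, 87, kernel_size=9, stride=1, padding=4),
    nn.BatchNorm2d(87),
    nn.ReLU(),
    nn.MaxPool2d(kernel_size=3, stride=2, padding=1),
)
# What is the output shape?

Input shape: (20, 6, 279, 218)
  -> after Conv2d 9x9 stride=1: (20, 87, 279, 218)
Output shape: (20, 87, 140, 109)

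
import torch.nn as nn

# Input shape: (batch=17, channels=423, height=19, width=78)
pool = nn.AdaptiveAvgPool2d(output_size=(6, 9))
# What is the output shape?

Input shape: (17, 423, 19, 78)
Output shape: (17, 423, 6, 9)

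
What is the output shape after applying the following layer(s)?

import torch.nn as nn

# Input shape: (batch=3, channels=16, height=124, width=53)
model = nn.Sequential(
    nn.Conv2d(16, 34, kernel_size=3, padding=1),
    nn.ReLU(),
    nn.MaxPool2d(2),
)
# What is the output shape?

Input shape: (3, 16, 124, 53)
  -> after Conv2d: (3, 34, 124, 53)
  -> after ReLU: (3, 34, 124, 53)
Output shape: (3, 34, 62, 26)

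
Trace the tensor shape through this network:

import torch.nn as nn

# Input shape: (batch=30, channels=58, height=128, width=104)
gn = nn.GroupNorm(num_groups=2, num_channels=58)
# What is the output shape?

Input shape: (30, 58, 128, 104)
Output shape: (30, 58, 128, 104)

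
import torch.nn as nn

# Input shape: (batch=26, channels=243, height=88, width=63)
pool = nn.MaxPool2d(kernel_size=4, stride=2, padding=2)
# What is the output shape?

Input shape: (26, 243, 88, 63)
Output shape: (26, 243, 45, 32)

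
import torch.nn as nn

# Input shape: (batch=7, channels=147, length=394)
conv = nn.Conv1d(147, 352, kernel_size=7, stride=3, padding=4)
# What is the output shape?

Input shape: (7, 147, 394)
Output shape: (7, 352, 132)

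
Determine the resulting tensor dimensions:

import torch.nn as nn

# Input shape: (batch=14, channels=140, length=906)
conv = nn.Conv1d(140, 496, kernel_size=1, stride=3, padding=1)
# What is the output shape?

Input shape: (14, 140, 906)
Output shape: (14, 496, 303)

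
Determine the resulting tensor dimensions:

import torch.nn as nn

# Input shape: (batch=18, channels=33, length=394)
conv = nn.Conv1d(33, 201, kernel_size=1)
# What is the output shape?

Input shape: (18, 33, 394)
Output shape: (18, 201, 394)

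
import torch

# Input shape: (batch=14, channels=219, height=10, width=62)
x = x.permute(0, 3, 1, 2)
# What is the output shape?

Input shape: (14, 219, 10, 62)
Output shape: (14, 62, 219, 10)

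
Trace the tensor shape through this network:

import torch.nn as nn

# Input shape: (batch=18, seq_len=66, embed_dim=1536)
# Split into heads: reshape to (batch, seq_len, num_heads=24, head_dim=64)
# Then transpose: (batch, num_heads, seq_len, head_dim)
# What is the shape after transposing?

Input shape: (18, 66, 1536)
  -> after reshape: (18, 66, 24, 64)
Output shape: (18, 24, 66, 64)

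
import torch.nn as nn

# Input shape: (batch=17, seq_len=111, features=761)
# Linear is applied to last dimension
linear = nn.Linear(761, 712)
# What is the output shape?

Input shape: (17, 111, 761)
Output shape: (17, 111, 712)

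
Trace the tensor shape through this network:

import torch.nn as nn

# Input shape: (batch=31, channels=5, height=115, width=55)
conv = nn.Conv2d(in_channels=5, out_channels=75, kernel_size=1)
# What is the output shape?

Input shape: (31, 5, 115, 55)
Output shape: (31, 75, 115, 55)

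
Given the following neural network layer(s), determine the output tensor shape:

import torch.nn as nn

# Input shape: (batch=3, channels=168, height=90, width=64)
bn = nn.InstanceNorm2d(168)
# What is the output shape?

Input shape: (3, 168, 90, 64)
Output shape: (3, 168, 90, 64)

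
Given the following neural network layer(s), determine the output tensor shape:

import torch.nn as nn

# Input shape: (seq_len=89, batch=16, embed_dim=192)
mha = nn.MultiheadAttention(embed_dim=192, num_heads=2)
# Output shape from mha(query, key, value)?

Input shape: (89, 16, 192)
Output shape: (89, 16, 192)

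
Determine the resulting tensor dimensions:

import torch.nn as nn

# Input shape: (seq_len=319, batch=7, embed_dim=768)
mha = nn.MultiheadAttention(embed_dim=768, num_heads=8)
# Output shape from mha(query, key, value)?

Input shape: (319, 7, 768)
Output shape: (319, 7, 768)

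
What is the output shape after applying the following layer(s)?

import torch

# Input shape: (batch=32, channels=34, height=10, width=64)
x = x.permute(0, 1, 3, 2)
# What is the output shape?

Input shape: (32, 34, 10, 64)
Output shape: (32, 34, 64, 10)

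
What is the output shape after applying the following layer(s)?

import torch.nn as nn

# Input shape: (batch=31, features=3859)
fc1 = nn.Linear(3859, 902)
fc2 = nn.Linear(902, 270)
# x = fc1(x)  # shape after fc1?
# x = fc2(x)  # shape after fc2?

Input shape: (31, 3859)
  -> after fc1: (31, 902)
Output shape: (31, 270)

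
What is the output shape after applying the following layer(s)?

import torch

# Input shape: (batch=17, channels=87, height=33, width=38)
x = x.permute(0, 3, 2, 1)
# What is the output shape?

Input shape: (17, 87, 33, 38)
Output shape: (17, 38, 33, 87)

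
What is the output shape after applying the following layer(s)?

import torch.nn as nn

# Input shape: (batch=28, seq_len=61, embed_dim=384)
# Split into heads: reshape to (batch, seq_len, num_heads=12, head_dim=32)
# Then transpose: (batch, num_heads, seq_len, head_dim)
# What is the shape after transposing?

Input shape: (28, 61, 384)
  -> after reshape: (28, 61, 12, 32)
Output shape: (28, 12, 61, 32)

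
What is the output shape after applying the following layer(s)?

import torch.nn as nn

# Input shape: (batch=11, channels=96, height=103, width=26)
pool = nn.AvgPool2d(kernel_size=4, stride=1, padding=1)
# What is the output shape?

Input shape: (11, 96, 103, 26)
Output shape: (11, 96, 102, 25)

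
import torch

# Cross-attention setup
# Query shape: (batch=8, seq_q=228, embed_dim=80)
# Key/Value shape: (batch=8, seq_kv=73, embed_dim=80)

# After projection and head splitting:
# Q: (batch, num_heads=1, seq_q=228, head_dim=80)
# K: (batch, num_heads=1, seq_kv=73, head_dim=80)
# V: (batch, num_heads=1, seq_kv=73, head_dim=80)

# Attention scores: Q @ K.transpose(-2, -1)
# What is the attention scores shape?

Input shape: (8, 228, 80)
Output shape: (8, 1, 228, 73)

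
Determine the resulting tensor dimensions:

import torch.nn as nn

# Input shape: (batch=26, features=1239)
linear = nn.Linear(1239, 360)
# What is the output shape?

Input shape: (26, 1239)
Output shape: (26, 360)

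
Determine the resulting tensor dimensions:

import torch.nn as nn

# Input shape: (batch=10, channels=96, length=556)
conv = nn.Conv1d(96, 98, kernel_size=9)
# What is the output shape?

Input shape: (10, 96, 556)
Output shape: (10, 98, 548)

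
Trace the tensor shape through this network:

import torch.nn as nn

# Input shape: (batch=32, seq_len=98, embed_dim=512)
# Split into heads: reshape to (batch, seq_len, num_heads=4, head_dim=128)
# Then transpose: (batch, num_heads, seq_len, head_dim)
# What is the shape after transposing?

Input shape: (32, 98, 512)
  -> after reshape: (32, 98, 4, 128)
Output shape: (32, 4, 98, 128)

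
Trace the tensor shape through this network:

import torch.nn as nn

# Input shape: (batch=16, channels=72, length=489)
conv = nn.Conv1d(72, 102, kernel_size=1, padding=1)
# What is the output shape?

Input shape: (16, 72, 489)
Output shape: (16, 102, 491)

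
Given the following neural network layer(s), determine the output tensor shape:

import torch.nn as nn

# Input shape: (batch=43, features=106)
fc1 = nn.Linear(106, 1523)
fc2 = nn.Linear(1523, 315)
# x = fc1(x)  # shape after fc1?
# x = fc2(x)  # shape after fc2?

Input shape: (43, 106)
  -> after fc1: (43, 1523)
Output shape: (43, 315)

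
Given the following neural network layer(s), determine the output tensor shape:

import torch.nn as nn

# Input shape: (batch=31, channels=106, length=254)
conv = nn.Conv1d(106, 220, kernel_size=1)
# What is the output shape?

Input shape: (31, 106, 254)
Output shape: (31, 220, 254)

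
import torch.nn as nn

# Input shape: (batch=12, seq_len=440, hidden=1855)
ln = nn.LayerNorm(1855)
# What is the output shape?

Input shape: (12, 440, 1855)
Output shape: (12, 440, 1855)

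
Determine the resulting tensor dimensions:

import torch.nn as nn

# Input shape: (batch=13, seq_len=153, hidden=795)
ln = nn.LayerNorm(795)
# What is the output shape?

Input shape: (13, 153, 795)
Output shape: (13, 153, 795)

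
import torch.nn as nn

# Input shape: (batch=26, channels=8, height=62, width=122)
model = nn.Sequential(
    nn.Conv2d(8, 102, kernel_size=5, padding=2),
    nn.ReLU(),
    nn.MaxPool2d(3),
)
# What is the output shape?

Input shape: (26, 8, 62, 122)
  -> after Conv2d: (26, 102, 62, 122)
  -> after ReLU: (26, 102, 62, 122)
Output shape: (26, 102, 20, 40)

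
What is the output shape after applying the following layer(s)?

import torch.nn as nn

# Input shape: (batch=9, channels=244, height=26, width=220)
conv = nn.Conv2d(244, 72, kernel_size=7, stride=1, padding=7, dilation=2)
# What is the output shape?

Input shape: (9, 244, 26, 220)
Output shape: (9, 72, 28, 222)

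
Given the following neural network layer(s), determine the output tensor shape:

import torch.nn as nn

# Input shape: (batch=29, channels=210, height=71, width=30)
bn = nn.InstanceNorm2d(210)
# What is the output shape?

Input shape: (29, 210, 71, 30)
Output shape: (29, 210, 71, 30)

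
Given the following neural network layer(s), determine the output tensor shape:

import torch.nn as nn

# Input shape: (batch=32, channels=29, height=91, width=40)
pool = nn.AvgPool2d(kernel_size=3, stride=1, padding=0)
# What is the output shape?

Input shape: (32, 29, 91, 40)
Output shape: (32, 29, 89, 38)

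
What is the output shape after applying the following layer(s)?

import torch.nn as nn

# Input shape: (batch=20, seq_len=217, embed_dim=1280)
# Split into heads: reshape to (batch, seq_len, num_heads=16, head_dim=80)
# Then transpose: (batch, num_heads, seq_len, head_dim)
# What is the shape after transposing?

Input shape: (20, 217, 1280)
  -> after reshape: (20, 217, 16, 80)
Output shape: (20, 16, 217, 80)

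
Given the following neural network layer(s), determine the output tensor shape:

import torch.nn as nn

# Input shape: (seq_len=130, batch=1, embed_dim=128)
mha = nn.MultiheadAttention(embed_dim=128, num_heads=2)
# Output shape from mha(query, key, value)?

Input shape: (130, 1, 128)
Output shape: (130, 1, 128)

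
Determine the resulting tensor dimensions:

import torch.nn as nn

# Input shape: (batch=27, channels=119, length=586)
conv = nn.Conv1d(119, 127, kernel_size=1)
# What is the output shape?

Input shape: (27, 119, 586)
Output shape: (27, 127, 586)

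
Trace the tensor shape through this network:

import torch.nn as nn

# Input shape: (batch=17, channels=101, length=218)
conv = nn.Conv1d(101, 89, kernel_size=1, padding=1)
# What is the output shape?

Input shape: (17, 101, 218)
Output shape: (17, 89, 220)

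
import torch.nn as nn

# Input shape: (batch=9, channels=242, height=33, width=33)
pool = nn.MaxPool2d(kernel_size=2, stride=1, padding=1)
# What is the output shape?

Input shape: (9, 242, 33, 33)
Output shape: (9, 242, 34, 34)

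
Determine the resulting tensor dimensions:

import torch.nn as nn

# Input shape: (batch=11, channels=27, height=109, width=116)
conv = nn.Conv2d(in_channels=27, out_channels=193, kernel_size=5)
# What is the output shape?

Input shape: (11, 27, 109, 116)
Output shape: (11, 193, 105, 112)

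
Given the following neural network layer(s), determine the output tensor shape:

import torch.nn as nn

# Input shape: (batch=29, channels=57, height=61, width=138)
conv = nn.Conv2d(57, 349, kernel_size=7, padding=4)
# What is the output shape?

Input shape: (29, 57, 61, 138)
Output shape: (29, 349, 63, 140)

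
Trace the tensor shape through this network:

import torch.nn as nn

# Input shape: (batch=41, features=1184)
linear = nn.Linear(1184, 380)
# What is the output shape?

Input shape: (41, 1184)
Output shape: (41, 380)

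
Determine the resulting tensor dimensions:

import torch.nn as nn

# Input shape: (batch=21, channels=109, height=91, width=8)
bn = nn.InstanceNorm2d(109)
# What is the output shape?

Input shape: (21, 109, 91, 8)
Output shape: (21, 109, 91, 8)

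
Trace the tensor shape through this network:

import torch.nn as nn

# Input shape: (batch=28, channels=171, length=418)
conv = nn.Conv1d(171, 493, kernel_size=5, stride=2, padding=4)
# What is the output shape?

Input shape: (28, 171, 418)
Output shape: (28, 493, 211)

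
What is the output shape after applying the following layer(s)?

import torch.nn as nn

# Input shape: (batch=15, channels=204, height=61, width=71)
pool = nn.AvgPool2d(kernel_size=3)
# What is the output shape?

Input shape: (15, 204, 61, 71)
Output shape: (15, 204, 20, 23)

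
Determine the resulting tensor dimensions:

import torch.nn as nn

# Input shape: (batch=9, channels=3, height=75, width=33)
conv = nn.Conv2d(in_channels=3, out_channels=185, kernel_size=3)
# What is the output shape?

Input shape: (9, 3, 75, 33)
Output shape: (9, 185, 73, 31)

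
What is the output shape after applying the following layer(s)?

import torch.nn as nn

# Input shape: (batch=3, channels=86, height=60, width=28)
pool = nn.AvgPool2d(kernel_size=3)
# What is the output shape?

Input shape: (3, 86, 60, 28)
Output shape: (3, 86, 20, 9)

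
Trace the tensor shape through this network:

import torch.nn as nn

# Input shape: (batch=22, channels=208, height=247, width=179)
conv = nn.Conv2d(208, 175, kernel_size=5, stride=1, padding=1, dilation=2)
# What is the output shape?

Input shape: (22, 208, 247, 179)
Output shape: (22, 175, 241, 173)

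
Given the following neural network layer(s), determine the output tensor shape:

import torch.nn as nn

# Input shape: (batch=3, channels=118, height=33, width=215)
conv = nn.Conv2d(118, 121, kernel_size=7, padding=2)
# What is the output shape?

Input shape: (3, 118, 33, 215)
Output shape: (3, 121, 31, 213)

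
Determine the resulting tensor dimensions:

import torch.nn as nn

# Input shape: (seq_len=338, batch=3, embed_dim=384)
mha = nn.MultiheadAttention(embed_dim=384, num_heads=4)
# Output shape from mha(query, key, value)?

Input shape: (338, 3, 384)
Output shape: (338, 3, 384)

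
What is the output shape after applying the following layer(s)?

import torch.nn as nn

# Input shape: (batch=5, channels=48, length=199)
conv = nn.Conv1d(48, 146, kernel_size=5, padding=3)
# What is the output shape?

Input shape: (5, 48, 199)
Output shape: (5, 146, 201)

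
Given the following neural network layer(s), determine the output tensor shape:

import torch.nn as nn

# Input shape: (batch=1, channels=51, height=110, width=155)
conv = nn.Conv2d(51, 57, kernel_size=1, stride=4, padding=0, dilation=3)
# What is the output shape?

Input shape: (1, 51, 110, 155)
Output shape: (1, 57, 28, 39)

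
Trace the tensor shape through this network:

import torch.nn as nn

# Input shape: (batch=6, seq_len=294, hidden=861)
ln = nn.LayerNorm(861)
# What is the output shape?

Input shape: (6, 294, 861)
Output shape: (6, 294, 861)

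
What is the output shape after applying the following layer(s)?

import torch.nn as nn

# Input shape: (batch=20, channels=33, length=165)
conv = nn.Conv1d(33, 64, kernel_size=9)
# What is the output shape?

Input shape: (20, 33, 165)
Output shape: (20, 64, 157)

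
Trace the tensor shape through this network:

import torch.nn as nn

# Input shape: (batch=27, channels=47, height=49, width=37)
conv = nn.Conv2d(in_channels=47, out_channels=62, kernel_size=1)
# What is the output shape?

Input shape: (27, 47, 49, 37)
Output shape: (27, 62, 49, 37)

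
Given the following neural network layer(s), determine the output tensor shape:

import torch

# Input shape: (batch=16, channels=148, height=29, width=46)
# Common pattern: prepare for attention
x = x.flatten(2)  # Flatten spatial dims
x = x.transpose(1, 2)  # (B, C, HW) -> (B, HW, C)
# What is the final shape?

Input shape: (16, 148, 29, 46)
  -> after flatten(2): (16, 148, 1334)
Output shape: (16, 1334, 148)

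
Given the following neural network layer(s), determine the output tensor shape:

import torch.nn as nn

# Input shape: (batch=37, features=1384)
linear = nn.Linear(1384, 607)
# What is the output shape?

Input shape: (37, 1384)
Output shape: (37, 607)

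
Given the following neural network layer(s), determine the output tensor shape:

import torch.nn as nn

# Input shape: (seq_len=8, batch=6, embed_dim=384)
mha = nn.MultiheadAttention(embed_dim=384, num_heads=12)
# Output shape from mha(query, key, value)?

Input shape: (8, 6, 384)
Output shape: (8, 6, 384)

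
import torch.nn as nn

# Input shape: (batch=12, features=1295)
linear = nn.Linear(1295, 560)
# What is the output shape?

Input shape: (12, 1295)
Output shape: (12, 560)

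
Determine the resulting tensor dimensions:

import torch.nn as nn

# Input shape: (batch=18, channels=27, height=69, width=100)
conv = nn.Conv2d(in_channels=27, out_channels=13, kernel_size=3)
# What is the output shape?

Input shape: (18, 27, 69, 100)
Output shape: (18, 13, 67, 98)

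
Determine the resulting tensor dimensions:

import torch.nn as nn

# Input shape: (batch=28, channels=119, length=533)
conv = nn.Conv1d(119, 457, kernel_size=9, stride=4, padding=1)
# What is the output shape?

Input shape: (28, 119, 533)
Output shape: (28, 457, 132)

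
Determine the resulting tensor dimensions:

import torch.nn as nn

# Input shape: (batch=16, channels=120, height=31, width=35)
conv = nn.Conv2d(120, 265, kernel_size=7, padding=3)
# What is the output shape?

Input shape: (16, 120, 31, 35)
Output shape: (16, 265, 31, 35)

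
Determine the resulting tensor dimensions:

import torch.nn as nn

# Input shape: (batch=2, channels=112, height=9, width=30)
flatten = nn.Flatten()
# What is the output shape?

Input shape: (2, 112, 9, 30)
Output shape: (2, 30240)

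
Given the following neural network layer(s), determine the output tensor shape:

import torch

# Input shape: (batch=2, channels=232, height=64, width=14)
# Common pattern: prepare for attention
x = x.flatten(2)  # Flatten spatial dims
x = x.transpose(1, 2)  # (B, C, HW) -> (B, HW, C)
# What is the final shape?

Input shape: (2, 232, 64, 14)
  -> after flatten(2): (2, 232, 896)
Output shape: (2, 896, 232)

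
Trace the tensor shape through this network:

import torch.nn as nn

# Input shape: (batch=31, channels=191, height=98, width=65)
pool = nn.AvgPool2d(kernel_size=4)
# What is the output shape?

Input shape: (31, 191, 98, 65)
Output shape: (31, 191, 24, 16)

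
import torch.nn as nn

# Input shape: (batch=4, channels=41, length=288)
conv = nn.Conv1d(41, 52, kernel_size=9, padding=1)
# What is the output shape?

Input shape: (4, 41, 288)
Output shape: (4, 52, 282)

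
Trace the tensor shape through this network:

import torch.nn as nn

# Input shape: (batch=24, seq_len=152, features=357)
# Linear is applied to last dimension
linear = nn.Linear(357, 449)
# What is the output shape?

Input shape: (24, 152, 357)
Output shape: (24, 152, 449)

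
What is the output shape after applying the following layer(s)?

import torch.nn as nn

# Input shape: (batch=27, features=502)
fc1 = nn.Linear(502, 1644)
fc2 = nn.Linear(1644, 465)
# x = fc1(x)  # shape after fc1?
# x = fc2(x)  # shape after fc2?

Input shape: (27, 502)
  -> after fc1: (27, 1644)
Output shape: (27, 465)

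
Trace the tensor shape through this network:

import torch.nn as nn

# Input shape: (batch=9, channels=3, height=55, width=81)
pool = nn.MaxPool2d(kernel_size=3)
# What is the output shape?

Input shape: (9, 3, 55, 81)
Output shape: (9, 3, 18, 27)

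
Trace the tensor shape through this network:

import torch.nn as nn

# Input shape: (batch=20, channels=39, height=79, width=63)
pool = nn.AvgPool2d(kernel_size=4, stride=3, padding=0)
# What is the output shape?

Input shape: (20, 39, 79, 63)
Output shape: (20, 39, 26, 20)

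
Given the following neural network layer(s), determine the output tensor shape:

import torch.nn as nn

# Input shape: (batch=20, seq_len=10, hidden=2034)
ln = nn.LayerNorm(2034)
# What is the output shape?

Input shape: (20, 10, 2034)
Output shape: (20, 10, 2034)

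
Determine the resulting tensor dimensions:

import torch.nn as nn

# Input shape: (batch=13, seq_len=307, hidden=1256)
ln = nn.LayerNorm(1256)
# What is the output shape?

Input shape: (13, 307, 1256)
Output shape: (13, 307, 1256)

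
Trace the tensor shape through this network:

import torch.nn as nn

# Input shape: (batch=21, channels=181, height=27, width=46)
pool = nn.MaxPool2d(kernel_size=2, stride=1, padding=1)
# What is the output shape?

Input shape: (21, 181, 27, 46)
Output shape: (21, 181, 28, 47)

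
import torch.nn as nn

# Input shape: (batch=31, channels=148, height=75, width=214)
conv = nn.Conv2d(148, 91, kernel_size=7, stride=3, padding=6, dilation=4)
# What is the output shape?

Input shape: (31, 148, 75, 214)
Output shape: (31, 91, 21, 68)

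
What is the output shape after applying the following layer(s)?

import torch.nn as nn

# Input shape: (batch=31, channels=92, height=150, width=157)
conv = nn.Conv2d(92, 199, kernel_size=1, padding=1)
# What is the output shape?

Input shape: (31, 92, 150, 157)
Output shape: (31, 199, 152, 159)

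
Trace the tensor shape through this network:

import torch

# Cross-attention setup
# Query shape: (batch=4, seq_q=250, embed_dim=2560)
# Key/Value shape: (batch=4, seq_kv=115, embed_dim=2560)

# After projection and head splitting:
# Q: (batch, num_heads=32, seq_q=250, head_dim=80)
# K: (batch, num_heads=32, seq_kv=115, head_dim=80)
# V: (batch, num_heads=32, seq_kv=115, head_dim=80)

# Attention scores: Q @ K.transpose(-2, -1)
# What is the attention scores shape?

Input shape: (4, 250, 2560)
Output shape: (4, 32, 250, 115)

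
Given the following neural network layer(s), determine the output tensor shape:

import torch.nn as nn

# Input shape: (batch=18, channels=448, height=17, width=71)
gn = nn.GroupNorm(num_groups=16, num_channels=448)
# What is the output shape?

Input shape: (18, 448, 17, 71)
Output shape: (18, 448, 17, 71)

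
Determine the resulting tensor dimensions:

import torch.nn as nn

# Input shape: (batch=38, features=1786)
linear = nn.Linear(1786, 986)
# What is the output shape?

Input shape: (38, 1786)
Output shape: (38, 986)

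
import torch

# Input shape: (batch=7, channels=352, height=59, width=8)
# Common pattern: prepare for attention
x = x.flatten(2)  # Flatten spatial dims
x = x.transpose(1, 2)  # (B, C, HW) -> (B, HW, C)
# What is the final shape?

Input shape: (7, 352, 59, 8)
  -> after flatten(2): (7, 352, 472)
Output shape: (7, 472, 352)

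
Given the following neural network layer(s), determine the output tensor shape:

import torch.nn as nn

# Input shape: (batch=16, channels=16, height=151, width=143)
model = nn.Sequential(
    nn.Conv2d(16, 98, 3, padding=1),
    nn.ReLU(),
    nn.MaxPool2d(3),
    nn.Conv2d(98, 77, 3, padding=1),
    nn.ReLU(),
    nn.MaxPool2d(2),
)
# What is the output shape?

Input shape: (16, 16, 151, 143)
  -> after first Conv2d: (16, 98, 151, 143)
  -> after first MaxPool2d: (16, 98, 50, 47)
  -> after second Conv2d: (16, 77, 50, 47)
Output shape: (16, 77, 25, 23)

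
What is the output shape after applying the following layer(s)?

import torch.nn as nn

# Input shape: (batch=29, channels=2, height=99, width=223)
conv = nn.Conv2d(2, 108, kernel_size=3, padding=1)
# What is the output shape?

Input shape: (29, 2, 99, 223)
Output shape: (29, 108, 99, 223)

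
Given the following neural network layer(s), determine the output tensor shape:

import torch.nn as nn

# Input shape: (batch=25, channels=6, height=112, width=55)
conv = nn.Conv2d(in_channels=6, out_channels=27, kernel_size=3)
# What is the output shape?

Input shape: (25, 6, 112, 55)
Output shape: (25, 27, 110, 53)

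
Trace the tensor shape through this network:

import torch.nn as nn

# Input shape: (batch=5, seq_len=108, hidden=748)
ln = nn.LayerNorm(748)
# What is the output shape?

Input shape: (5, 108, 748)
Output shape: (5, 108, 748)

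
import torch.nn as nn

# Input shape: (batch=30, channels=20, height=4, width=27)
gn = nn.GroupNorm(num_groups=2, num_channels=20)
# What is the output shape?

Input shape: (30, 20, 4, 27)
Output shape: (30, 20, 4, 27)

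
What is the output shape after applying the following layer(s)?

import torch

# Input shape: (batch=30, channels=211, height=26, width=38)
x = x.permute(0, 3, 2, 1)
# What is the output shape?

Input shape: (30, 211, 26, 38)
Output shape: (30, 38, 26, 211)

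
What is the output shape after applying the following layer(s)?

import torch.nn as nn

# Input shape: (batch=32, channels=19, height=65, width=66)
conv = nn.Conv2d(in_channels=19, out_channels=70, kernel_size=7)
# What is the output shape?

Input shape: (32, 19, 65, 66)
Output shape: (32, 70, 59, 60)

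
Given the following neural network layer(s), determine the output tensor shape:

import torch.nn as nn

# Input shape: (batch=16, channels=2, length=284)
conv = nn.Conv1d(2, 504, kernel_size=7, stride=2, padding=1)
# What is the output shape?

Input shape: (16, 2, 284)
Output shape: (16, 504, 140)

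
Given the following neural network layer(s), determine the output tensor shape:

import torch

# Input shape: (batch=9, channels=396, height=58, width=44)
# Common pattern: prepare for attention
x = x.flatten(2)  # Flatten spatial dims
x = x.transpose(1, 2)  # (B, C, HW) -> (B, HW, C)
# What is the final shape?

Input shape: (9, 396, 58, 44)
  -> after flatten(2): (9, 396, 2552)
Output shape: (9, 2552, 396)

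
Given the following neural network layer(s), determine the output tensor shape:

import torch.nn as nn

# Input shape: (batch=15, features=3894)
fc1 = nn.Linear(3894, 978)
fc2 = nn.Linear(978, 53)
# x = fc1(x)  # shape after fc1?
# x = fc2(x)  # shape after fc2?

Input shape: (15, 3894)
  -> after fc1: (15, 978)
Output shape: (15, 53)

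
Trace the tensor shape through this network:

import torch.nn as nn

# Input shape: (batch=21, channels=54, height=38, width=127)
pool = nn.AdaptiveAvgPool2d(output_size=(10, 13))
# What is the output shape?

Input shape: (21, 54, 38, 127)
Output shape: (21, 54, 10, 13)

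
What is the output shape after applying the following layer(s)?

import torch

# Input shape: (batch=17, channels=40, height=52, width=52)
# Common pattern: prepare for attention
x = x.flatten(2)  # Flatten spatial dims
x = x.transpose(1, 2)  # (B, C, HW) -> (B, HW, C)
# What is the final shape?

Input shape: (17, 40, 52, 52)
  -> after flatten(2): (17, 40, 2704)
Output shape: (17, 2704, 40)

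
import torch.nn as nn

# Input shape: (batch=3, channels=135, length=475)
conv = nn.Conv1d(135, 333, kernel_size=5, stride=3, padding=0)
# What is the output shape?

Input shape: (3, 135, 475)
Output shape: (3, 333, 157)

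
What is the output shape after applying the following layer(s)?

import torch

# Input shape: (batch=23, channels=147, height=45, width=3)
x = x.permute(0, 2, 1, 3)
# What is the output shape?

Input shape: (23, 147, 45, 3)
Output shape: (23, 45, 147, 3)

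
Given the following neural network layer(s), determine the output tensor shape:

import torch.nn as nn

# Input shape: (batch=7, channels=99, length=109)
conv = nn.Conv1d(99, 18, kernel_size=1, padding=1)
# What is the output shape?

Input shape: (7, 99, 109)
Output shape: (7, 18, 111)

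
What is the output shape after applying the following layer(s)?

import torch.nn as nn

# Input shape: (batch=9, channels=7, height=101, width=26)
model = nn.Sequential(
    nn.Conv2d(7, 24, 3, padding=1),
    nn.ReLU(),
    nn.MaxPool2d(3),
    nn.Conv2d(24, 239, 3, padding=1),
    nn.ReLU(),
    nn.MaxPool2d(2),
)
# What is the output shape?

Input shape: (9, 7, 101, 26)
  -> after first Conv2d: (9, 24, 101, 26)
  -> after first MaxPool2d: (9, 24, 33, 8)
  -> after second Conv2d: (9, 239, 33, 8)
Output shape: (9, 239, 16, 4)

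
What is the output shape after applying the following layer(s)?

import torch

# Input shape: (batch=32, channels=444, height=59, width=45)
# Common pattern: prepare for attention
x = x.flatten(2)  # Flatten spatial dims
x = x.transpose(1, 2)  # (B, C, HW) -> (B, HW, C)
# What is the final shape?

Input shape: (32, 444, 59, 45)
  -> after flatten(2): (32, 444, 2655)
Output shape: (32, 2655, 444)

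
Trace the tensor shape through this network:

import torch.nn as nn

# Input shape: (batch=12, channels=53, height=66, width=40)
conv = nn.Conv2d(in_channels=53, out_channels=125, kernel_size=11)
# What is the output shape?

Input shape: (12, 53, 66, 40)
Output shape: (12, 125, 56, 30)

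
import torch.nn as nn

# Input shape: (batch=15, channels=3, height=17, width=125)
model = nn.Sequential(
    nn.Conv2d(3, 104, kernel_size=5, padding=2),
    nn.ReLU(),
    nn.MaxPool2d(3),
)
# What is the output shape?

Input shape: (15, 3, 17, 125)
  -> after Conv2d: (15, 104, 17, 125)
  -> after ReLU: (15, 104, 17, 125)
Output shape: (15, 104, 5, 41)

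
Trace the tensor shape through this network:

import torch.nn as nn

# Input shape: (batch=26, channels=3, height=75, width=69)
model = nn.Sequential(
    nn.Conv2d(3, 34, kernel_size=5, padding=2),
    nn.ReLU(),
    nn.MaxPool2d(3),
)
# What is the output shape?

Input shape: (26, 3, 75, 69)
  -> after Conv2d: (26, 34, 75, 69)
  -> after ReLU: (26, 34, 75, 69)
Output shape: (26, 34, 25, 23)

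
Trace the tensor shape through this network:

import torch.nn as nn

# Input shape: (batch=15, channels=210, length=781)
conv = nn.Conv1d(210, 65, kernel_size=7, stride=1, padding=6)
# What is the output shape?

Input shape: (15, 210, 781)
Output shape: (15, 65, 787)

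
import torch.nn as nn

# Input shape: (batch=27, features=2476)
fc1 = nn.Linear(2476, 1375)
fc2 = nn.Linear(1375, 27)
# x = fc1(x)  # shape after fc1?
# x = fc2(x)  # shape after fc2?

Input shape: (27, 2476)
  -> after fc1: (27, 1375)
Output shape: (27, 27)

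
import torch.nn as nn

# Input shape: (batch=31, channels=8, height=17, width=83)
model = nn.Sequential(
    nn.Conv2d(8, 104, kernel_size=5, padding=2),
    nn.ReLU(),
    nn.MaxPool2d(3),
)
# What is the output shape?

Input shape: (31, 8, 17, 83)
  -> after Conv2d: (31, 104, 17, 83)
  -> after ReLU: (31, 104, 17, 83)
Output shape: (31, 104, 5, 27)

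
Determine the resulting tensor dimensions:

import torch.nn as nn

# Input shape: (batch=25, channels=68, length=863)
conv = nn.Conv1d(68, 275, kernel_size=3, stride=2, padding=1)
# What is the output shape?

Input shape: (25, 68, 863)
Output shape: (25, 275, 432)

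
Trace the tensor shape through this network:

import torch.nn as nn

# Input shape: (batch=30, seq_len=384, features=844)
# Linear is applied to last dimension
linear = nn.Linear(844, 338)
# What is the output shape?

Input shape: (30, 384, 844)
Output shape: (30, 384, 338)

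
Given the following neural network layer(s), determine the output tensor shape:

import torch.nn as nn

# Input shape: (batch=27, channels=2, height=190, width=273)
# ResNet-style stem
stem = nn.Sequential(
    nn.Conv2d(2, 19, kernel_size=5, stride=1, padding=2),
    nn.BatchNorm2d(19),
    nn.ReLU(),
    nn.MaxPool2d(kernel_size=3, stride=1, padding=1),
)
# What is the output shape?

Input shape: (27, 2, 190, 273)
  -> after Conv2d 5x5 stride=1: (27, 19, 190, 273)
Output shape: (27, 19, 190, 273)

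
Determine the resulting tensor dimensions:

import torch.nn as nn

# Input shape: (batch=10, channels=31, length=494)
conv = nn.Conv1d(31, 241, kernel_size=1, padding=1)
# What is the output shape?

Input shape: (10, 31, 494)
Output shape: (10, 241, 496)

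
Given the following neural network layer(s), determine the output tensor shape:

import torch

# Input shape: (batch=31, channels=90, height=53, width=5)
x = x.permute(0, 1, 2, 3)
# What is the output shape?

Input shape: (31, 90, 53, 5)
Output shape: (31, 90, 53, 5)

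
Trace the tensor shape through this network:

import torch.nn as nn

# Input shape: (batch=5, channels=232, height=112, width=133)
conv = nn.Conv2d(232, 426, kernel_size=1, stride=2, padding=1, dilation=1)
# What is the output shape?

Input shape: (5, 232, 112, 133)
Output shape: (5, 426, 57, 68)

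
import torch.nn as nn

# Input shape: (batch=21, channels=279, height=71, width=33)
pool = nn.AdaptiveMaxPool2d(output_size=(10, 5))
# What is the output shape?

Input shape: (21, 279, 71, 33)
Output shape: (21, 279, 10, 5)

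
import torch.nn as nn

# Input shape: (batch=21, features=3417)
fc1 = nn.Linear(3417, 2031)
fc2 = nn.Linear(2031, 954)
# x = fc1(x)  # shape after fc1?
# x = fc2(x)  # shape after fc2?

Input shape: (21, 3417)
  -> after fc1: (21, 2031)
Output shape: (21, 954)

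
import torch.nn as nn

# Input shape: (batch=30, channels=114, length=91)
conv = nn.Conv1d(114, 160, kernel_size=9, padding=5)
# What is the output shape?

Input shape: (30, 114, 91)
Output shape: (30, 160, 93)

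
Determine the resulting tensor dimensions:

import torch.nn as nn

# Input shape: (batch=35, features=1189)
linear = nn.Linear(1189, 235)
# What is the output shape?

Input shape: (35, 1189)
Output shape: (35, 235)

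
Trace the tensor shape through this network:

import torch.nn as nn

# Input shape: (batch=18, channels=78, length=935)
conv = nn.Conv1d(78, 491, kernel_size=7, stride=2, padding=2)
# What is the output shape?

Input shape: (18, 78, 935)
Output shape: (18, 491, 467)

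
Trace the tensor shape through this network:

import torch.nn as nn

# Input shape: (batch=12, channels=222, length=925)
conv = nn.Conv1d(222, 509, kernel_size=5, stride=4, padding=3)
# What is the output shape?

Input shape: (12, 222, 925)
Output shape: (12, 509, 232)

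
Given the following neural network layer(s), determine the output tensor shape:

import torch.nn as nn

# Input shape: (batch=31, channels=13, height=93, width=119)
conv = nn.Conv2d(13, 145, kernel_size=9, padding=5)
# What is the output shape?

Input shape: (31, 13, 93, 119)
Output shape: (31, 145, 95, 121)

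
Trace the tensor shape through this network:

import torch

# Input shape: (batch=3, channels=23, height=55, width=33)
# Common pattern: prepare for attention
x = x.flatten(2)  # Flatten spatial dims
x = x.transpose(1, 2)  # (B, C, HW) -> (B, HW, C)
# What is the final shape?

Input shape: (3, 23, 55, 33)
  -> after flatten(2): (3, 23, 1815)
Output shape: (3, 1815, 23)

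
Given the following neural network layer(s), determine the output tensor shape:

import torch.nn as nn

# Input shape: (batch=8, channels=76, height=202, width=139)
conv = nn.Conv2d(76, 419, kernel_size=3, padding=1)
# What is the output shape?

Input shape: (8, 76, 202, 139)
Output shape: (8, 419, 202, 139)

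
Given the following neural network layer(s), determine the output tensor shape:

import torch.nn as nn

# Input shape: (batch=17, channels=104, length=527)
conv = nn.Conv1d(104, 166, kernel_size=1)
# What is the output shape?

Input shape: (17, 104, 527)
Output shape: (17, 166, 527)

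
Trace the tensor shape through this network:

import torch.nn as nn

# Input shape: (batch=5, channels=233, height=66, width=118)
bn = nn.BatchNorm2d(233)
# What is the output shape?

Input shape: (5, 233, 66, 118)
Output shape: (5, 233, 66, 118)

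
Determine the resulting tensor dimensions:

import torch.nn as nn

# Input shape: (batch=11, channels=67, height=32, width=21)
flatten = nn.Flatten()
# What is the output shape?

Input shape: (11, 67, 32, 21)
Output shape: (11, 45024)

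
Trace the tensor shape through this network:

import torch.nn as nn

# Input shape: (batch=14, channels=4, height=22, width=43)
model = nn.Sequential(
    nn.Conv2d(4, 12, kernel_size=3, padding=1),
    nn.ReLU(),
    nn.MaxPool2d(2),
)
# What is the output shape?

Input shape: (14, 4, 22, 43)
  -> after Conv2d: (14, 12, 22, 43)
  -> after ReLU: (14, 12, 22, 43)
Output shape: (14, 12, 11, 21)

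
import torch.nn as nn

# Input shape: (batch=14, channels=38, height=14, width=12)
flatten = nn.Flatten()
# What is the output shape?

Input shape: (14, 38, 14, 12)
Output shape: (14, 6384)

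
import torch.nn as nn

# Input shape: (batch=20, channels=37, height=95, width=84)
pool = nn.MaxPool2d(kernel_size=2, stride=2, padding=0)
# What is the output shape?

Input shape: (20, 37, 95, 84)
Output shape: (20, 37, 47, 42)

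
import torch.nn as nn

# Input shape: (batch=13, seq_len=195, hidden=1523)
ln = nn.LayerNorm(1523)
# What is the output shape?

Input shape: (13, 195, 1523)
Output shape: (13, 195, 1523)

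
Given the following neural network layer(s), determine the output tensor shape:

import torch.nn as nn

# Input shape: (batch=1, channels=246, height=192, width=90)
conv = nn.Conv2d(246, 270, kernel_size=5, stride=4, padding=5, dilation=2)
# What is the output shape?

Input shape: (1, 246, 192, 90)
Output shape: (1, 270, 49, 23)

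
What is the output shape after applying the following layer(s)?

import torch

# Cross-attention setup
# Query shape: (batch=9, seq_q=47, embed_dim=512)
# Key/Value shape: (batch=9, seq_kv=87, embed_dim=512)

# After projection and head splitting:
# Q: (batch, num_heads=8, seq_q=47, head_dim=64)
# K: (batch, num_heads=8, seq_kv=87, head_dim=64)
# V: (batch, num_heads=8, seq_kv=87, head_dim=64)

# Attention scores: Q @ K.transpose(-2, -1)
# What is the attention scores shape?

Input shape: (9, 47, 512)
Output shape: (9, 8, 47, 87)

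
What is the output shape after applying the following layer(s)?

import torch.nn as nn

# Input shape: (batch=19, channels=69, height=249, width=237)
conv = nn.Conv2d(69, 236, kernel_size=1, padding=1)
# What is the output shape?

Input shape: (19, 69, 249, 237)
Output shape: (19, 236, 251, 239)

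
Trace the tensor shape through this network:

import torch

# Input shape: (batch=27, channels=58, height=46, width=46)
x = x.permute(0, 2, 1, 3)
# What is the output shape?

Input shape: (27, 58, 46, 46)
Output shape: (27, 46, 58, 46)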